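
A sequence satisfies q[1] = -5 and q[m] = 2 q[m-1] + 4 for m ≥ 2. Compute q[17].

The fixed point is 4/(1 - 2) = -4, so q[m] + 4 = 2(q[m-1] + 4).
Hence q[m] = -1·2^{m-1} - 4.
q[17] = -1·2^{16} - 4 = -1·65536 - 4 = -65540.

-65540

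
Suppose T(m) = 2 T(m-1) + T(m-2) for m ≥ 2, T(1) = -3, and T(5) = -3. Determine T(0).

7

Let T(0) = v.
T(2) = -6 + v
T(3) = -15 + 2v
T(4) = -36 + 5v
T(5) = -87 + 12v
So -87 + 12v = -3, giving v = 7.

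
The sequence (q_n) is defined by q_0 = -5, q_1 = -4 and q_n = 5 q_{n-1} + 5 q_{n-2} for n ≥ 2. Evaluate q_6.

q_2 = 5·(-4) + 5·(-5) = -45
q_3 = 5·(-45) + 5·(-4) = -245
q_4 = 5·(-245) + 5·(-45) = -1450
q_5 = 5·(-1450) + 5·(-245) = -8475
q_6 = 5·(-8475) + 5·(-1450) = -49625

-49625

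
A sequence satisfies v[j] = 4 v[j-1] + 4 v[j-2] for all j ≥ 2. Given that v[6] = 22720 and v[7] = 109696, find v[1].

Rearranging, v[j-2] = (v[j] - 4 v[j-1]) / 4.
v[5] = (109696 - 4·22720) / 4 = 18816/4 = 4704
v[4] = (22720 - 4·4704) / 4 = 3904/4 = 976
v[3] = (4704 - 4·976) / 4 = 800/4 = 200
v[2] = (976 - 4·200) / 4 = 176/4 = 44
v[1] = (200 - 4·44) / 4 = 24/4 = 6

6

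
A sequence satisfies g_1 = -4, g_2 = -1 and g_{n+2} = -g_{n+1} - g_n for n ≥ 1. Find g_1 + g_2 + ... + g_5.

g_3 = -(-1) - (-4) = 5
g_4 = -5 - (-1) = -4
g_5 = -(-4) - 5 = -1
Sum = (-4) + (-1) + 5 + (-4) + (-1) = -5

-5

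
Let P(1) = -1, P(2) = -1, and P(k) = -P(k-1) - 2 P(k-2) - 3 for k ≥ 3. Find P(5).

-2

P(3) = -(-1) - 2·(-1) - 3 = 0
P(4) = -0 - 2·(-1) - 3 = -1
P(5) = -(-1) - 2·0 - 3 = -2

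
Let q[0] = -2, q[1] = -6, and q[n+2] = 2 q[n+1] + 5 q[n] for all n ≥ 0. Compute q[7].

-10554

q[2] = 2·(-6) + 5·(-2) = -22
q[3] = 2·(-22) + 5·(-6) = -74
q[4] = 2·(-74) + 5·(-22) = -258
q[5] = 2·(-258) + 5·(-74) = -886
q[6] = 2·(-886) + 5·(-258) = -3062
q[7] = 2·(-3062) + 5·(-886) = -10554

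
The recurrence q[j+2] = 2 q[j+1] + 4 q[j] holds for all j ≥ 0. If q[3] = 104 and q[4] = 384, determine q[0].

Rearranging, q[j-2] = (q[j] - 2 q[j-1]) / 4.
q[2] = (384 - 2·104) / 4 = 176/4 = 44
q[1] = (104 - 2·44) / 4 = 16/4 = 4
q[0] = (44 - 2·4) / 4 = 36/4 = 9

9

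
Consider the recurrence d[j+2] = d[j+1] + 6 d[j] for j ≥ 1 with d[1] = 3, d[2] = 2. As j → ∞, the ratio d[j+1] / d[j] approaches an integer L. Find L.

3

The characteristic equation is r^2 - r - 6 = 0, which factors as (r - 3)(r + 2) = 0.
So the roots are 3 and -2. Since |3| > |-2| and the coefficient of 3^j is non-zero, the ratio tends to 3.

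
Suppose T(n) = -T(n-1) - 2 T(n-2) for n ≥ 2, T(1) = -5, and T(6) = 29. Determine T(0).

Let T(0) = y.
T(2) = 5 - 2y
T(3) = 5 + 2y
T(4) = -15 + 2y
T(5) = 5 - 6y
T(6) = 25 + 2y
So 25 + 2y = 29, giving y = 2.

2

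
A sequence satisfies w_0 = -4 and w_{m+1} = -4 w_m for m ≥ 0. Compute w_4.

w_1 = -4*(-4) = 16
w_2 = -4*16 = -64
w_3 = -4*(-64) = 256
w_4 = -4*256 = -1024

-1024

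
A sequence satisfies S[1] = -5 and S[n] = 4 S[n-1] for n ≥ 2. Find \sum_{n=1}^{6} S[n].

-6825

S[2] = 4·(-5) = -20
S[3] = 4·(-20) = -80
S[4] = 4·(-80) = -320
S[5] = 4·(-320) = -1280
S[6] = 4·(-1280) = -5120
Sum = (-5) + (-20) + (-80) + (-320) + (-1280) + (-5120) = -6825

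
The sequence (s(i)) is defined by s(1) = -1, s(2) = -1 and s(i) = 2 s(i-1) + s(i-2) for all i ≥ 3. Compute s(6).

-41

s(3) = 2(-1) + (-1) = -3
s(4) = 2(-3) + (-1) = -7
s(5) = 2(-7) + (-3) = -17
s(6) = 2(-17) + (-7) = -41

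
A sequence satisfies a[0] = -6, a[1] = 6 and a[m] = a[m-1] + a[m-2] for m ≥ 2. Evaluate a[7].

30

a[2] = 6 + (-6) = 0
a[3] = 0 + 6 = 6
a[4] = 6 + 0 = 6
a[5] = 6 + 6 = 12
a[6] = 12 + 6 = 18
a[7] = 18 + 12 = 30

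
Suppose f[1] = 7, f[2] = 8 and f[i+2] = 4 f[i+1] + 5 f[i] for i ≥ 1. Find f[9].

f[3] = 4(8) + 5(7) = 67
f[4] = 4(67) + 5(8) = 308
f[5] = 4(308) + 5(67) = 1567
f[6] = 4(1567) + 5(308) = 7808
f[7] = 4(7808) + 5(1567) = 39067
f[8] = 4(39067) + 5(7808) = 195308
f[9] = 4(195308) + 5(39067) = 976567

976567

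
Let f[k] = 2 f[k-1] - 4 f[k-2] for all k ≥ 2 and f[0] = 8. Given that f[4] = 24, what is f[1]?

Let f[1] = y.
f[2] = -32 + 2y
f[3] = -64
f[4] = -8y
So -8y = 24, giving y = -3.

-3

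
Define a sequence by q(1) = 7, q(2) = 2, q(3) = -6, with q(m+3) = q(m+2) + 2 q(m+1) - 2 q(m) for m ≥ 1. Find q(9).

-188

q(4) = (-6) + 2(2) - 2(7) = -16
q(5) = (-16) + 2(-6) - 2(2) = -32
q(6) = (-32) + 2(-16) - 2(-6) = -52
q(7) = (-52) + 2(-32) - 2(-16) = -84
q(8) = (-84) + 2(-52) - 2(-32) = -124
q(9) = (-124) + 2(-84) - 2(-52) = -188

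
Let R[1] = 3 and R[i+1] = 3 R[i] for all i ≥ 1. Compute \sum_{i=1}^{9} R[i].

29523

R[2] = 3*3 = 9
R[3] = 3*9 = 27
R[4] = 3*27 = 81
R[5] = 3*81 = 243
R[6] = 3*243 = 729
R[7] = 3*729 = 2187
R[8] = 3*2187 = 6561
R[9] = 3*6561 = 19683
Sum = 3 + 9 + 27 + 81 + 243 + 729 + 2187 + 6561 + 19683 = 29523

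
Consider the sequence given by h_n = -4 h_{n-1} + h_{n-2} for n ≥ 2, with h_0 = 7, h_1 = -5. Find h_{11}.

-11723585

h_2 = -4·(-5) + 7 = 27
h_3 = -4·27 + (-5) = -113
h_4 = -4·(-113) + 27 = 479
h_5 = -4·479 + (-113) = -2029
h_6 = -4·(-2029) + 479 = 8595
h_7 = -4·8595 + (-2029) = -36409
h_8 = -4·(-36409) + 8595 = 154231
h_9 = -4·154231 + (-36409) = -653333
h_{10} = -4·(-653333) + 154231 = 2767563
h_{11} = -4·2767563 + (-653333) = -11723585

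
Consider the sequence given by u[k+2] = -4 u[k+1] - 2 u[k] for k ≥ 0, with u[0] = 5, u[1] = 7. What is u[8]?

-64816

u[2] = -4·7 - 2·5 = -38
u[3] = -4·(-38) - 2·7 = 138
u[4] = -4·138 - 2·(-38) = -476
u[5] = -4·(-476) - 2·138 = 1628
u[6] = -4·1628 - 2·(-476) = -5560
u[7] = -4·(-5560) - 2·1628 = 18984
u[8] = -4·18984 - 2·(-5560) = -64816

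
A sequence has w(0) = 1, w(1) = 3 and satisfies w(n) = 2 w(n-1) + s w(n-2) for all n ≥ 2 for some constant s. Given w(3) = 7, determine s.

-1

w(2) = 6 + s
w(3) = 12 + 5s
So 12 + 5s = 7, giving s = -1.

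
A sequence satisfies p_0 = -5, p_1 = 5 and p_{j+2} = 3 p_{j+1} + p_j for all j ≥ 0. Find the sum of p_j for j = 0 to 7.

p_2 = 3*5 + (-5) = 10
p_3 = 3*10 + 5 = 35
p_4 = 3*35 + 10 = 115
p_5 = 3*115 + 35 = 380
p_6 = 3*380 + 115 = 1255
p_7 = 3*1255 + 380 = 4145
Sum = (-5) + 5 + 10 + 35 + 115 + 380 + 1255 + 4145 = 5940

5940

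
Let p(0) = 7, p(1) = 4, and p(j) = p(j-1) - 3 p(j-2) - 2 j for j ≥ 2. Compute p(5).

123

p(2) = 4 - 3(7) - 4 = -21
p(3) = (-21) - 3(4) - 6 = -39
p(4) = (-39) - 3(-21) - 8 = 16
p(5) = 16 - 3(-39) - 10 = 123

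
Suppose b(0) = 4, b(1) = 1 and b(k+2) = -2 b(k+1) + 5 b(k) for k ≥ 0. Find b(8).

19692

b(2) = -2(1) + 5(4) = 18
b(3) = -2(18) + 5(1) = -31
b(4) = -2(-31) + 5(18) = 152
b(5) = -2(152) + 5(-31) = -459
b(6) = -2(-459) + 5(152) = 1678
b(7) = -2(1678) + 5(-459) = -5651
b(8) = -2(-5651) + 5(1678) = 19692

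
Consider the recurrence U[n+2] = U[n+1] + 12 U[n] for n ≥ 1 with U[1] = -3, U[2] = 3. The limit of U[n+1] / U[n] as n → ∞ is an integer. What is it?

The characteristic equation is r^2 - r - 12 = 0, which factors as (r - 4)(r + 3) = 0.
So the roots are 4 and -3. Since |4| > |-3| and the coefficient of 4^n is non-zero, the ratio tends to 4.

4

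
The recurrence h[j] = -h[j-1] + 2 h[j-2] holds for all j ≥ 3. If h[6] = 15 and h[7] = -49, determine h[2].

Rearranging, h[j-2] = (h[j] + h[j-1]) / 2.
h[5] = (-49 + 15) / 2 = -34/2 = -17
h[4] = (15 + (-17)) / 2 = -2/2 = -1
h[3] = (-17 + (-1)) / 2 = -18/2 = -9
h[2] = (-1 + (-9)) / 2 = -10/2 = -5

-5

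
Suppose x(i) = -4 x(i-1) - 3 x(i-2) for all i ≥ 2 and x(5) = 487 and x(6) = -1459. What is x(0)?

-3

Rearranging, x(i-2) = (x(i) + 4 x(i-1)) / -3.
x(4) = (-1459 + 4*487) / -3 = 489/-3 = -163
x(3) = (487 + 4*(-163)) / -3 = -165/-3 = 55
x(2) = (-163 + 4*55) / -3 = 57/-3 = -19
x(1) = (55 + 4*(-19)) / -3 = -21/-3 = 7
x(0) = (-19 + 4*7) / -3 = 9/-3 = -3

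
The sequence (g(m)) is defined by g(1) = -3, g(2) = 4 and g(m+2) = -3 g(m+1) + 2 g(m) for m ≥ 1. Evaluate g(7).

g(3) = -3(4) + 2(-3) = -18
g(4) = -3(-18) + 2(4) = 62
g(5) = -3(62) + 2(-18) = -222
g(6) = -3(-222) + 2(62) = 790
g(7) = -3(790) + 2(-222) = -2814

-2814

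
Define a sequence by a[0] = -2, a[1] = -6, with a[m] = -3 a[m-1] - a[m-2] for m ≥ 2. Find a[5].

-372

a[2] = -3·(-6) - (-2) = 20
a[3] = -3·20 - (-6) = -54
a[4] = -3·(-54) - 20 = 142
a[5] = -3·142 - (-54) = -372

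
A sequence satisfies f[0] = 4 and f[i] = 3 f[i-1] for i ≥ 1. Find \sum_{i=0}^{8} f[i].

39364

f[1] = 3(4) = 12
f[2] = 3(12) = 36
f[3] = 3(36) = 108
f[4] = 3(108) = 324
f[5] = 3(324) = 972
f[6] = 3(972) = 2916
f[7] = 3(2916) = 8748
f[8] = 3(8748) = 26244
Sum = 4 + 12 + 36 + 108 + 324 + 972 + 2916 + 8748 + 26244 = 39364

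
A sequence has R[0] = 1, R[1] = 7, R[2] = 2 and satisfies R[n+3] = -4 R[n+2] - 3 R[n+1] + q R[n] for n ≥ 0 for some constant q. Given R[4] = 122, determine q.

4

R[3] = -29 + q
R[4] = 110 + 3q
So 110 + 3q = 122, giving q = 4.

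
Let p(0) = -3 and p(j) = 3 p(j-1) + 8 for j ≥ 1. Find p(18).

The fixed point is 8/(1 - 3) = -4, so p(j) + 4 = 3(p(j-1) + 4).
Hence p(j) = 1·3^j - 4.
p(18) = 1·3^{18} - 4 = 1·387420489 - 4 = 387420485.

387420485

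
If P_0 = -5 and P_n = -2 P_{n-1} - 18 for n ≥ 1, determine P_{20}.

The fixed point is -18/(1 + 2) = -6, so P_n + 6 = -2(P_{n-1} + 6).
Hence P_n = 1·(-2)^n - 6.
P_{20} = 1·(-2)^{20} - 6 = 1·1048576 - 6 = 1048570.

1048570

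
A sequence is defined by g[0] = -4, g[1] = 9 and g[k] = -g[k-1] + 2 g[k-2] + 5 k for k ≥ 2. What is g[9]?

g[2] = -9 + 2*(-4) + 10 = -7
g[3] = -(-7) + 2*9 + 15 = 40
g[4] = -40 + 2*(-7) + 20 = -34
g[5] = -(-34) + 2*40 + 25 = 139
g[6] = -139 + 2*(-34) + 30 = -177
g[7] = -(-177) + 2*139 + 35 = 490
g[8] = -490 + 2*(-177) + 40 = -804
g[9] = -(-804) + 2*490 + 45 = 1829

1829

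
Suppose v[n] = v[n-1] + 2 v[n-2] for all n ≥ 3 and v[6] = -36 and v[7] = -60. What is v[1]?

3

Rearranging, v[n-2] = (v[n] - v[n-1]) / 2.
v[5] = (-60 - (-36)) / 2 = -24/2 = -12
v[4] = (-36 - (-12)) / 2 = -24/2 = -12
v[3] = (-12 - (-12)) / 2 = 0/2 = 0
v[2] = (-12 - 0) / 2 = -12/2 = -6
v[1] = (0 - (-6)) / 2 = 6/2 = 3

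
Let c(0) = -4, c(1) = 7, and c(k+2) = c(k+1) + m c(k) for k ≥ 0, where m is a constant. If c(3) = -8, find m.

c(2) = 7 - 4m
c(3) = 7 + 3m
So 7 + 3m = -8, giving m = -5.

-5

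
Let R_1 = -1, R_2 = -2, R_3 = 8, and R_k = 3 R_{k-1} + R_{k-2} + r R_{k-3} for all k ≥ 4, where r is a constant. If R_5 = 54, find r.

4

R_4 = 22 - r
R_5 = 74 - 5r
So 74 - 5r = 54, giving r = 4.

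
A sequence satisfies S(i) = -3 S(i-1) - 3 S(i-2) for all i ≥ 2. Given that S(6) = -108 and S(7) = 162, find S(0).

4

Rearranging, S(i-2) = (S(i) + 3 S(i-1)) / -3.
S(5) = (162 + 3*(-108)) / -3 = -162/-3 = 54
S(4) = (-108 + 3*54) / -3 = 54/-3 = -18
S(3) = (54 + 3*(-18)) / -3 = 0/-3 = 0
S(2) = (-18 + 3*0) / -3 = -18/-3 = 6
S(1) = (0 + 3*6) / -3 = 18/-3 = -6
S(0) = (6 + 3*(-6)) / -3 = -12/-3 = 4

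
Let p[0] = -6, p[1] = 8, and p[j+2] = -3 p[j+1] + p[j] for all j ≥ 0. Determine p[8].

p[2] = -3(8) + (-6) = -30
p[3] = -3(-30) + 8 = 98
p[4] = -3(98) + (-30) = -324
p[5] = -3(-324) + 98 = 1070
p[6] = -3(1070) + (-324) = -3534
p[7] = -3(-3534) + 1070 = 11672
p[8] = -3(11672) + (-3534) = -38550

-38550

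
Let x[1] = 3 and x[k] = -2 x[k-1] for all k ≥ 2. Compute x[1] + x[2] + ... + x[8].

-255

x[2] = -2*3 = -6
x[3] = -2*(-6) = 12
x[4] = -2*12 = -24
x[5] = -2*(-24) = 48
x[6] = -2*48 = -96
x[7] = -2*(-96) = 192
x[8] = -2*192 = -384
Sum = 3 + (-6) + 12 + (-24) + 48 + (-96) + 192 + (-384) = -255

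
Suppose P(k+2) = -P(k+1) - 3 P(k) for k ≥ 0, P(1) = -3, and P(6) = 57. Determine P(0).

Let P(0) = z.
P(2) = 3 - 3z
P(3) = 6 + 3z
P(4) = -15 + 6z
P(5) = -3 - 15z
P(6) = 48 - 3z
So 48 - 3z = 57, giving z = -3.

-3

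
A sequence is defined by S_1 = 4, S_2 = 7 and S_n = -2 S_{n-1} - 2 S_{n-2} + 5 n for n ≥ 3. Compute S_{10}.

S_3 = -2(7) - 2(4) + 15 = -7
S_4 = -2(-7) - 2(7) + 20 = 20
S_5 = -2(20) - 2(-7) + 25 = -1
S_6 = -2(-1) - 2(20) + 30 = -8
S_7 = -2(-8) - 2(-1) + 35 = 53
S_8 = -2(53) - 2(-8) + 40 = -50
S_9 = -2(-50) - 2(53) + 45 = 39
S_{10} = -2(39) - 2(-50) + 50 = 72

72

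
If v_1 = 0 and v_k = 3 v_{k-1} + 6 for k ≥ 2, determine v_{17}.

129140160

The fixed point is 6/(1 - 3) = -3, so v_k + 3 = 3(v_{k-1} + 3).
Hence v_k = 3·3^{k-1} - 3.
v_{17} = 3·3^{16} - 3 = 3·43046721 - 3 = 129140160.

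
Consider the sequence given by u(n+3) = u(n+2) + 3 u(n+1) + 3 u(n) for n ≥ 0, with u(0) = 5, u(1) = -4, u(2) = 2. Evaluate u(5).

20

u(3) = 2 + 3(-4) + 3(5) = 5
u(4) = 5 + 3(2) + 3(-4) = -1
u(5) = (-1) + 3(5) + 3(2) = 20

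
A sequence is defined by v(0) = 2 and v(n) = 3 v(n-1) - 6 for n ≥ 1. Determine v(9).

v(1) = 3(2) - 6 = 0
v(2) = 3(0) - 6 = -6
v(3) = 3(-6) - 6 = -24
v(4) = 3(-24) - 6 = -78
v(5) = 3(-78) - 6 = -240
v(6) = 3(-240) - 6 = -726
v(7) = 3(-726) - 6 = -2184
v(8) = 3(-2184) - 6 = -6558
v(9) = 3(-6558) - 6 = -19680

-19680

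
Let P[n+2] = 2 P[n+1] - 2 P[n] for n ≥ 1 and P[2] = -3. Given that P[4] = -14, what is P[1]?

Let P[1] = x.
P[3] = -6 - 2x
P[4] = -6 - 4x
So -6 - 4x = -14, giving x = 2.

2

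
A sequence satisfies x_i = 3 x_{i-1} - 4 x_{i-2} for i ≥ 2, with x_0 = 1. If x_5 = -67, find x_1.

5

Let x_1 = v.
x_2 = -4 + 3v
x_3 = -12 + 5v
x_4 = -20 + 3v
x_5 = -12 - 11v
So -12 - 11v = -67, giving v = 5.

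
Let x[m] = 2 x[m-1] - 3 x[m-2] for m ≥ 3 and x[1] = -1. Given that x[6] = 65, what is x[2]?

Let x[2] = y.
x[3] = 3 + 2y
x[4] = 6 + y
x[5] = 3 - 4y
x[6] = -12 - 11y
So -12 - 11y = 65, giving y = -7.

-7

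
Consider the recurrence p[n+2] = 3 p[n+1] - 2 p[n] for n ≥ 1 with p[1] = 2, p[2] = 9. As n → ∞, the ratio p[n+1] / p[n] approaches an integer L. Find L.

2

The characteristic equation is r^2 - 3r + 2 = 0, which factors as (r - 2)(r - 1) = 0.
So the roots are 2 and 1. Since |2| > |1| and the coefficient of 2^n is non-zero, the ratio tends to 2.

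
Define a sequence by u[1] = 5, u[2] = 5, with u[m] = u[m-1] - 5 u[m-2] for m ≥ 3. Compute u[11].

u[3] = 5 - 5*5 = -20
u[4] = (-20) - 5*5 = -45
u[5] = (-45) - 5*(-20) = 55
u[6] = 55 - 5*(-45) = 280
u[7] = 280 - 5*55 = 5
u[8] = 5 - 5*280 = -1395
u[9] = (-1395) - 5*5 = -1420
u[10] = (-1420) - 5*(-1395) = 5555
u[11] = 5555 - 5*(-1420) = 12655

12655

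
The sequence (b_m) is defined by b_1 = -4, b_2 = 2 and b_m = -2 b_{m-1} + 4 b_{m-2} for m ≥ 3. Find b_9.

b_3 = -2*2 + 4*(-4) = -20
b_4 = -2*(-20) + 4*2 = 48
b_5 = -2*48 + 4*(-20) = -176
b_6 = -2*(-176) + 4*48 = 544
b_7 = -2*544 + 4*(-176) = -1792
b_8 = -2*(-1792) + 4*544 = 5760
b_9 = -2*5760 + 4*(-1792) = -18688

-18688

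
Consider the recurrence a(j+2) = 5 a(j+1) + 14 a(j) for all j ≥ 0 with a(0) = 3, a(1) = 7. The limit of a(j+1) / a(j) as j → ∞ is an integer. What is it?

The characteristic equation is r^2 - 5r - 14 = 0, which factors as (r - 7)(r + 2) = 0.
So the roots are 7 and -2. Since |7| > |-2| and the coefficient of 7^j is non-zero, the ratio tends to 7.

7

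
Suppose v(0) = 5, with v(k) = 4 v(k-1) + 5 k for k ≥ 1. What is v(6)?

v(1) = 4·5 + 5 = 25
v(2) = 4·25 + 10 = 110
v(3) = 4·110 + 15 = 455
v(4) = 4·455 + 20 = 1840
v(5) = 4·1840 + 25 = 7385
v(6) = 4·7385 + 30 = 29570

29570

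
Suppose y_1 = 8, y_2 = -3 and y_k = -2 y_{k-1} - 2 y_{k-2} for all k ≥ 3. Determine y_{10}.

-48

y_3 = -2(-3) - 2(8) = -10
y_4 = -2(-10) - 2(-3) = 26
y_5 = -2(26) - 2(-10) = -32
y_6 = -2(-32) - 2(26) = 12
y_7 = -2(12) - 2(-32) = 40
y_8 = -2(40) - 2(12) = -104
y_9 = -2(-104) - 2(40) = 128
y_{10} = -2(128) - 2(-104) = -48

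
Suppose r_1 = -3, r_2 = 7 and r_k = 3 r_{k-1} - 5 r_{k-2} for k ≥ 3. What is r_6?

r_3 = 3(7) - 5(-3) = 36
r_4 = 3(36) - 5(7) = 73
r_5 = 3(73) - 5(36) = 39
r_6 = 3(39) - 5(73) = -248

-248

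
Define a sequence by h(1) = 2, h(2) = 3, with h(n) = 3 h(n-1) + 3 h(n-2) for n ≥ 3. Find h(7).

h(3) = 3(3) + 3(2) = 15
h(4) = 3(15) + 3(3) = 54
h(5) = 3(54) + 3(15) = 207
h(6) = 3(207) + 3(54) = 783
h(7) = 3(783) + 3(207) = 2970

2970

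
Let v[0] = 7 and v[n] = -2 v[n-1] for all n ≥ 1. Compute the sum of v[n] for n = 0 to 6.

301

v[1] = -2(7) = -14
v[2] = -2(-14) = 28
v[3] = -2(28) = -56
v[4] = -2(-56) = 112
v[5] = -2(112) = -224
v[6] = -2(-224) = 448
Sum = 7 + (-14) + 28 + (-56) + 112 + (-224) + 448 = 301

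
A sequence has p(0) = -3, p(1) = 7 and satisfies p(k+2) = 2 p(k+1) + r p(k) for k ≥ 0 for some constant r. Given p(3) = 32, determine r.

4

p(2) = 14 - 3r
p(3) = 28 + r
So 28 + r = 32, giving r = 4.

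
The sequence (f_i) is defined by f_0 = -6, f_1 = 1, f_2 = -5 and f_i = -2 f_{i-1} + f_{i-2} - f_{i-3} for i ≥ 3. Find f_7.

f_3 = -2*(-5) + 1 - (-6) = 17
f_4 = -2*17 + (-5) - 1 = -40
f_5 = -2*(-40) + 17 - (-5) = 102
f_6 = -2*102 + (-40) - 17 = -261
f_7 = -2*(-261) + 102 - (-40) = 664

664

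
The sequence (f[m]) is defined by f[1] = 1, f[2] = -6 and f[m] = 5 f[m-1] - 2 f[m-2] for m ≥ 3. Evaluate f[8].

-64172

f[3] = 5·(-6) - 2·1 = -32
f[4] = 5·(-32) - 2·(-6) = -148
f[5] = 5·(-148) - 2·(-32) = -676
f[6] = 5·(-676) - 2·(-148) = -3084
f[7] = 5·(-3084) - 2·(-676) = -14068
f[8] = 5·(-14068) - 2·(-3084) = -64172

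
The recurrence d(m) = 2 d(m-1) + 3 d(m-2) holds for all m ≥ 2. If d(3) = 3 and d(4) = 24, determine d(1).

Rearranging, d(m-2) = (d(m) - 2 d(m-1)) / 3.
d(2) = (24 - 2·3) / 3 = 18/3 = 6
d(1) = (3 - 2·6) / 3 = -9/3 = -3

-3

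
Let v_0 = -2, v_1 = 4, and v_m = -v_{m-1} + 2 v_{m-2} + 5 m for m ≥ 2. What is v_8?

v_2 = -4 + 2·(-2) + 10 = 2
v_3 = -2 + 2·4 + 15 = 21
v_4 = -21 + 2·2 + 20 = 3
v_5 = -3 + 2·21 + 25 = 64
v_6 = -64 + 2·3 + 30 = -28
v_7 = -(-28) + 2·64 + 35 = 191
v_8 = -191 + 2·(-28) + 40 = -207

-207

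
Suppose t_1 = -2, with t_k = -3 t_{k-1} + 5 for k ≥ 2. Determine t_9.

-21322

t_2 = -3*(-2) + 5 = 11
t_3 = -3*11 + 5 = -28
t_4 = -3*(-28) + 5 = 89
t_5 = -3*89 + 5 = -262
t_6 = -3*(-262) + 5 = 791
t_7 = -3*791 + 5 = -2368
t_8 = -3*(-2368) + 5 = 7109
t_9 = -3*7109 + 5 = -21322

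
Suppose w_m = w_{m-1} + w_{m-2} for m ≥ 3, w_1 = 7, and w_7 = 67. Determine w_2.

Let w_2 = z.
w_3 = 7 + z
w_4 = 7 + 2z
w_5 = 14 + 3z
w_6 = 21 + 5z
w_7 = 35 + 8z
So 35 + 8z = 67, giving z = 4.

4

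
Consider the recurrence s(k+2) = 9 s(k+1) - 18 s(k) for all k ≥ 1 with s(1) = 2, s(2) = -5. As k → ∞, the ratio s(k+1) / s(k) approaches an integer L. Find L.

The characteristic equation is r^2 - 9r + 18 = 0, which factors as (r - 6)(r - 3) = 0.
So the roots are 6 and 3. Since |6| > |3| and the coefficient of 6^k is non-zero, the ratio tends to 6.

6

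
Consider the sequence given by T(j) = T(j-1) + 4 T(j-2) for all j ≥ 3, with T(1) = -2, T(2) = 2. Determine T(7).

-102

T(3) = 2 + 4*(-2) = -6
T(4) = (-6) + 4*2 = 2
T(5) = 2 + 4*(-6) = -22
T(6) = (-22) + 4*2 = -14
T(7) = (-14) + 4*(-22) = -102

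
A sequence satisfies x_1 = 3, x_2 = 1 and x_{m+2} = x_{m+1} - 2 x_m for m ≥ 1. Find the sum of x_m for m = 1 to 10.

-44

x_3 = 1 - 2(3) = -5
x_4 = (-5) - 2(1) = -7
x_5 = (-7) - 2(-5) = 3
x_6 = 3 - 2(-7) = 17
x_7 = 17 - 2(3) = 11
x_8 = 11 - 2(17) = -23
x_9 = (-23) - 2(11) = -45
x_{10} = (-45) - 2(-23) = 1
Sum = 3 + 1 + (-5) + (-7) + 3 + 17 + 11 + (-23) + (-45) + 1 = -44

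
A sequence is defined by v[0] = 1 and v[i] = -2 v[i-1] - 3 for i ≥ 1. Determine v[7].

v[1] = -2*1 - 3 = -5
v[2] = -2*(-5) - 3 = 7
v[3] = -2*7 - 3 = -17
v[4] = -2*(-17) - 3 = 31
v[5] = -2*31 - 3 = -65
v[6] = -2*(-65) - 3 = 127
v[7] = -2*127 - 3 = -257

-257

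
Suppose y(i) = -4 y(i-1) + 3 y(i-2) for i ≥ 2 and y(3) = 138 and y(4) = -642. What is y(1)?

Rearranging, y(i-2) = (y(i) + 4 y(i-1)) / 3.
y(2) = (-642 + 4*138) / 3 = -90/3 = -30
y(1) = (138 + 4*(-30)) / 3 = 18/3 = 6

6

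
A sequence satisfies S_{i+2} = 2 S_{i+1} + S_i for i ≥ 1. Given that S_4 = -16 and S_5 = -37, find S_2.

-6

Rearranging, S_{i-2} = S_i - 2 S_{i-1}.
S_3 = -37 - 2*(-16) = -5
S_2 = -16 - 2*(-5) = -6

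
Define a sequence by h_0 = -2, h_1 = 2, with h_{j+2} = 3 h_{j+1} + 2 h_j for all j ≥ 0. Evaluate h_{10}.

h_2 = 3·2 + 2·(-2) = 2
h_3 = 3·2 + 2·2 = 10
h_4 = 3·10 + 2·2 = 34
h_5 = 3·34 + 2·10 = 122
h_6 = 3·122 + 2·34 = 434
h_7 = 3·434 + 2·122 = 1546
h_8 = 3·1546 + 2·434 = 5506
h_9 = 3·5506 + 2·1546 = 19610
h_{10} = 3·19610 + 2·5506 = 69842

69842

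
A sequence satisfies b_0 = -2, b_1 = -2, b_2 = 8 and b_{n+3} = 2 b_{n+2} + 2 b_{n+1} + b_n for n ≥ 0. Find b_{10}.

17378

b_3 = 2·8 + 2·(-2) + (-2) = 10
b_4 = 2·10 + 2·8 + (-2) = 34
b_5 = 2·34 + 2·10 + 8 = 96
b_6 = 2·96 + 2·34 + 10 = 270
b_7 = 2·270 + 2·96 + 34 = 766
b_8 = 2·766 + 2·270 + 96 = 2168
b_9 = 2·2168 + 2·766 + 270 = 6138
b_{10} = 2·6138 + 2·2168 + 766 = 17378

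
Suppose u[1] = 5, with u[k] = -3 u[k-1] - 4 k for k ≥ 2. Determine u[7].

4913

u[2] = -3*5 - 8 = -23
u[3] = -3*(-23) - 12 = 57
u[4] = -3*57 - 16 = -187
u[5] = -3*(-187) - 20 = 541
u[6] = -3*541 - 24 = -1647
u[7] = -3*(-1647) - 28 = 4913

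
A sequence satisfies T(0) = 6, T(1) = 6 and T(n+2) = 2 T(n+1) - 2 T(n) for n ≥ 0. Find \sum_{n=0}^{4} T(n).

T(2) = 2(6) - 2(6) = 0
T(3) = 2(0) - 2(6) = -12
T(4) = 2(-12) - 2(0) = -24
Sum = 6 + 6 + 0 + (-12) + (-24) = -24

-24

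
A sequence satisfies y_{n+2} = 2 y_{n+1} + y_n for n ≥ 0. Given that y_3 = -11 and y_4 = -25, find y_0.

Rearranging, y_{n-2} = y_n - 2 y_{n-1}.
y_2 = -25 - 2·(-11) = -3
y_1 = -11 - 2·(-3) = -5
y_0 = -3 - 2·(-5) = 7

7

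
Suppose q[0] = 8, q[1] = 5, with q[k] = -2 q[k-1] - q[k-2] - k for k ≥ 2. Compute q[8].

-104

q[2] = -2*5 - 8 - 2 = -20
q[3] = -2*(-20) - 5 - 3 = 32
q[4] = -2*32 - (-20) - 4 = -48
q[5] = -2*(-48) - 32 - 5 = 59
q[6] = -2*59 - (-48) - 6 = -76
q[7] = -2*(-76) - 59 - 7 = 86
q[8] = -2*86 - (-76) - 8 = -104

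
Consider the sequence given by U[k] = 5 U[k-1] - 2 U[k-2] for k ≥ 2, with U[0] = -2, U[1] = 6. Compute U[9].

1426206

U[2] = 5(6) - 2(-2) = 34
U[3] = 5(34) - 2(6) = 158
U[4] = 5(158) - 2(34) = 722
U[5] = 5(722) - 2(158) = 3294
U[6] = 5(3294) - 2(722) = 15026
U[7] = 5(15026) - 2(3294) = 68542
U[8] = 5(68542) - 2(15026) = 312658
U[9] = 5(312658) - 2(68542) = 1426206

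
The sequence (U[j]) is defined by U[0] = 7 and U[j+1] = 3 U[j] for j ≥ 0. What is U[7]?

15309

U[1] = 3*7 = 21
U[2] = 3*21 = 63
U[3] = 3*63 = 189
U[4] = 3*189 = 567
U[5] = 3*567 = 1701
U[6] = 3*1701 = 5103
U[7] = 3*5103 = 15309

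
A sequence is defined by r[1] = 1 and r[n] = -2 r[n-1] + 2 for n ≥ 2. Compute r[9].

86

r[2] = -2*1 + 2 = 0
r[3] = -2*0 + 2 = 2
r[4] = -2*2 + 2 = -2
r[5] = -2*(-2) + 2 = 6
r[6] = -2*6 + 2 = -10
r[7] = -2*(-10) + 2 = 22
r[8] = -2*22 + 2 = -42
r[9] = -2*(-42) + 2 = 86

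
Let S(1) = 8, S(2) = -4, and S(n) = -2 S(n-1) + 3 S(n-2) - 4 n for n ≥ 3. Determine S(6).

-580

S(3) = -2(-4) + 3(8) - 12 = 20
S(4) = -2(20) + 3(-4) - 16 = -68
S(5) = -2(-68) + 3(20) - 20 = 176
S(6) = -2(176) + 3(-68) - 24 = -580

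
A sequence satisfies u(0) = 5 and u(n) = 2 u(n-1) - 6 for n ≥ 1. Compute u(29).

-536870906

The fixed point is -6/(1 - 2) = 6, so u(n) - 6 = 2(u(n-1) - 6).
Hence u(n) = -1·2^n + 6.
u(29) = -1·2^{29} + 6 = -1·536870912 + 6 = -536870906.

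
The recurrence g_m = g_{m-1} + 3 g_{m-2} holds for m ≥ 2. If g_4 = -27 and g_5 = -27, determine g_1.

3

Rearranging, g_{m-2} = (g_m - g_{m-1}) / 3.
g_3 = (-27 - (-27)) / 3 = 0/3 = 0
g_2 = (-27 - 0) / 3 = -27/3 = -9
g_1 = (0 - (-9)) / 3 = 9/3 = 3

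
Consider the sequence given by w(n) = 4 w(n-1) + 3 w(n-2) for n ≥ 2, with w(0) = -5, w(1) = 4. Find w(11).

w(2) = 4(4) + 3(-5) = 1
w(3) = 4(1) + 3(4) = 16
w(4) = 4(16) + 3(1) = 67
w(5) = 4(67) + 3(16) = 316
w(6) = 4(316) + 3(67) = 1465
w(7) = 4(1465) + 3(316) = 6808
w(8) = 4(6808) + 3(1465) = 31627
w(9) = 4(31627) + 3(6808) = 146932
w(10) = 4(146932) + 3(31627) = 682609
w(11) = 4(682609) + 3(146932) = 3171232

3171232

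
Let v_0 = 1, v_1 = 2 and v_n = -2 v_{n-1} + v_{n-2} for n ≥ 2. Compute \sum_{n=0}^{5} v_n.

v_2 = -2*2 + 1 = -3
v_3 = -2*(-3) + 2 = 8
v_4 = -2*8 + (-3) = -19
v_5 = -2*(-19) + 8 = 46
Sum = 1 + 2 + (-3) + 8 + (-19) + 46 = 35

35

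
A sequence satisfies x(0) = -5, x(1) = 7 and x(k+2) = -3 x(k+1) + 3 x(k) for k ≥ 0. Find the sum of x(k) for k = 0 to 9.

x(2) = -3(7) + 3(-5) = -36
x(3) = -3(-36) + 3(7) = 129
x(4) = -3(129) + 3(-36) = -495
x(5) = -3(-495) + 3(129) = 1872
x(6) = -3(1872) + 3(-495) = -7101
x(7) = -3(-7101) + 3(1872) = 26919
x(8) = -3(26919) + 3(-7101) = -102060
x(9) = -3(-102060) + 3(26919) = 386937
Sum = (-5) + 7 + (-36) + 129 + (-495) + 1872 + (-7101) + 26919 + (-102060) + 386937 = 306167

306167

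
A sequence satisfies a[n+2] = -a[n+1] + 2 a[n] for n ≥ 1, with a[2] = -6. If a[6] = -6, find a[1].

-6

Let a[1] = z.
a[3] = 6 + 2z
a[4] = -18 - 2z
a[5] = 30 + 6z
a[6] = -66 - 10z
So -66 - 10z = -6, giving z = -6.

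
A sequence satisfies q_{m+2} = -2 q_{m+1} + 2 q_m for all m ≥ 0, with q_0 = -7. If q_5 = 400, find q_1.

4

Let q_1 = x.
q_2 = -14 - 2x
q_3 = 28 + 6x
q_4 = -84 - 16x
q_5 = 224 + 44x
So 224 + 44x = 400, giving x = 4.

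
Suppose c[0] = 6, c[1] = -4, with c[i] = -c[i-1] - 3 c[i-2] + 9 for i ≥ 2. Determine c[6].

c[2] = -(-4) - 3*6 + 9 = -5
c[3] = -(-5) - 3*(-4) + 9 = 26
c[4] = -26 - 3*(-5) + 9 = -2
c[5] = -(-2) - 3*26 + 9 = -67
c[6] = -(-67) - 3*(-2) + 9 = 82

82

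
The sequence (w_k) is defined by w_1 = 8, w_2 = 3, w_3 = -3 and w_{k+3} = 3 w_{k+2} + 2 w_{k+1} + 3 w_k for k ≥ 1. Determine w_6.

231

w_4 = 3·(-3) + 2·3 + 3·8 = 21
w_5 = 3·21 + 2·(-3) + 3·3 = 66
w_6 = 3·66 + 2·21 + 3·(-3) = 231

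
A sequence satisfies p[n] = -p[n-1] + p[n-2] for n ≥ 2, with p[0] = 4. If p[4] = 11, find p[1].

-1

Let p[1] = v.
p[2] = 4 - v
p[3] = -4 + 2v
p[4] = 8 - 3v
So 8 - 3v = 11, giving v = -1.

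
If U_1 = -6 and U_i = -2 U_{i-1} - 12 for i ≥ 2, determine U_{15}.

-32772

The fixed point is -12/(1 + 2) = -4, so U_i + 4 = -2(U_{i-1} + 4).
Hence U_i = -2·(-2)^{i-1} - 4.
U_{15} = -2·(-2)^{14} - 4 = -2·16384 - 4 = -32772.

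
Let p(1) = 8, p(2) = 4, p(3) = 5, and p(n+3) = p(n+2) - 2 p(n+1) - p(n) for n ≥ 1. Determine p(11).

-331

p(4) = 5 - 2*4 - 8 = -11
p(5) = (-11) - 2*5 - 4 = -25
p(6) = (-25) - 2*(-11) - 5 = -8
p(7) = (-8) - 2*(-25) - (-11) = 53
p(8) = 53 - 2*(-8) - (-25) = 94
p(9) = 94 - 2*53 - (-8) = -4
p(10) = (-4) - 2*94 - 53 = -245
p(11) = (-245) - 2*(-4) - 94 = -331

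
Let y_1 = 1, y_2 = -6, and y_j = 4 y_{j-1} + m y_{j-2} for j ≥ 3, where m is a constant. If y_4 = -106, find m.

5

y_3 = -24 + m
y_4 = -96 - 2m
So -96 - 2m = -106, giving m = 5.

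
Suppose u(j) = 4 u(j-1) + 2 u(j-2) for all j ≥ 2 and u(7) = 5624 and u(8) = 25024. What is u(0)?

4

Rearranging, u(j-2) = (u(j) - 4 u(j-1)) / 2.
u(6) = (25024 - 4·5624) / 2 = 2528/2 = 1264
u(5) = (5624 - 4·1264) / 2 = 568/2 = 284
u(4) = (1264 - 4·284) / 2 = 128/2 = 64
u(3) = (284 - 4·64) / 2 = 28/2 = 14
u(2) = (64 - 4·14) / 2 = 8/2 = 4
u(1) = (14 - 4·4) / 2 = -2/2 = -1
u(0) = (4 - 4·(-1)) / 2 = 8/2 = 4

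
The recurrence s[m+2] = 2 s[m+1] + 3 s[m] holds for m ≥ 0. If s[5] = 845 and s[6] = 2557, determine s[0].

9

Rearranging, s[m-2] = (s[m] - 2 s[m-1]) / 3.
s[4] = (2557 - 2(845)) / 3 = 867/3 = 289
s[3] = (845 - 2(289)) / 3 = 267/3 = 89
s[2] = (289 - 2(89)) / 3 = 111/3 = 37
s[1] = (89 - 2(37)) / 3 = 15/3 = 5
s[0] = (37 - 2(5)) / 3 = 27/3 = 9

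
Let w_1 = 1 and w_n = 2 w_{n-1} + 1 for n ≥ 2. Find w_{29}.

The fixed point is 1/(1 - 2) = -1, so w_n + 1 = 2(w_{n-1} + 1).
Hence w_n = 2·2^{n-1} - 1.
w_{29} = 2·2^{28} - 1 = 2·268435456 - 1 = 536870911.

536870911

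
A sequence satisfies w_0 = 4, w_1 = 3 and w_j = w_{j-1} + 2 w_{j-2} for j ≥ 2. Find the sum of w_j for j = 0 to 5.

w_2 = 3 + 2(4) = 11
w_3 = 11 + 2(3) = 17
w_4 = 17 + 2(11) = 39
w_5 = 39 + 2(17) = 73
Sum = 4 + 3 + 11 + 17 + 39 + 73 = 147

147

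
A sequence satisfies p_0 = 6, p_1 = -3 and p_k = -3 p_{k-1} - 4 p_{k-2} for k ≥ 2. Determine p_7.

p_2 = -3*(-3) - 4*6 = -15
p_3 = -3*(-15) - 4*(-3) = 57
p_4 = -3*57 - 4*(-15) = -111
p_5 = -3*(-111) - 4*57 = 105
p_6 = -3*105 - 4*(-111) = 129
p_7 = -3*129 - 4*105 = -807

-807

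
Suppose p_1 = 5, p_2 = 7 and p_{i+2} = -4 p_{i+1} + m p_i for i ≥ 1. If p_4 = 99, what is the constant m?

p_3 = -28 + 5m
p_4 = 112 - 13m
So 112 - 13m = 99, giving m = 1.

1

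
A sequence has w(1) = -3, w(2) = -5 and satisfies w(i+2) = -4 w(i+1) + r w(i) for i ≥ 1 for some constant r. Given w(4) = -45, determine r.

w(3) = 20 - 3r
w(4) = -80 + 7r
So -80 + 7r = -45, giving r = 5.

5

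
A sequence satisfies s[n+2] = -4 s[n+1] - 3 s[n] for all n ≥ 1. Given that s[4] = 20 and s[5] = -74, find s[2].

-4

Rearranging, s[n-2] = (s[n] + 4 s[n-1]) / -3.
s[3] = (-74 + 4·20) / -3 = 6/-3 = -2
s[2] = (20 + 4·(-2)) / -3 = 12/-3 = -4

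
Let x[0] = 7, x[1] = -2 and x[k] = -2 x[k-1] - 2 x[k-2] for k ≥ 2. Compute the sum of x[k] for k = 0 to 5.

x[2] = -2·(-2) - 2·7 = -10
x[3] = -2·(-10) - 2·(-2) = 24
x[4] = -2·24 - 2·(-10) = -28
x[5] = -2·(-28) - 2·24 = 8
Sum = 7 + (-2) + (-10) + 24 + (-28) + 8 = -1

-1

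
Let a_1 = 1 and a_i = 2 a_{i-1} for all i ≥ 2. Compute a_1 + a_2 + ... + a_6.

63

a_2 = 2·1 = 2
a_3 = 2·2 = 4
a_4 = 2·4 = 8
a_5 = 2·8 = 16
a_6 = 2·16 = 32
Sum = 1 + 2 + 4 + 8 + 16 + 32 = 63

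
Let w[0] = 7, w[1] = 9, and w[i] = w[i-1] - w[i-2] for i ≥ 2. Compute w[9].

w[2] = 9 - 7 = 2
w[3] = 2 - 9 = -7
w[4] = (-7) - 2 = -9
w[5] = (-9) - (-7) = -2
w[6] = (-2) - (-9) = 7
w[7] = 7 - (-2) = 9
w[8] = 9 - 7 = 2
w[9] = 2 - 9 = -7

-7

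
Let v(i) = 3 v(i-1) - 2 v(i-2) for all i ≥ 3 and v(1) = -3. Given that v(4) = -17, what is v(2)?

-5

Let v(2) = x.
v(3) = 6 + 3x
v(4) = 18 + 7x
So 18 + 7x = -17, giving x = -5.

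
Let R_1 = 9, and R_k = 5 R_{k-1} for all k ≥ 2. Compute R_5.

R_2 = 5(9) = 45
R_3 = 5(45) = 225
R_4 = 5(225) = 1125
R_5 = 5(1125) = 5625

5625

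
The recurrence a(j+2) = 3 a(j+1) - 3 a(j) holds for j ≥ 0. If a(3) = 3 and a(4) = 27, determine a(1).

-7

Rearranging, a(j-2) = (a(j) - 3 a(j-1)) / -3.
a(2) = (27 - 3*3) / -3 = 18/-3 = -6
a(1) = (3 - 3*(-6)) / -3 = 21/-3 = -7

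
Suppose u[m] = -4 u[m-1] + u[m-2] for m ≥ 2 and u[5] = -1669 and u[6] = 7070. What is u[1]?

-5

Rearranging, u[m-2] = u[m] + 4 u[m-1].
u[4] = 7070 + 4·(-1669) = 394
u[3] = -1669 + 4·394 = -93
u[2] = 394 + 4·(-93) = 22
u[1] = -93 + 4·22 = -5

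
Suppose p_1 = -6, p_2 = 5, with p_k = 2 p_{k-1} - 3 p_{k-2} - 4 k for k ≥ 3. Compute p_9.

706

p_3 = 2*5 - 3*(-6) - 12 = 16
p_4 = 2*16 - 3*5 - 16 = 1
p_5 = 2*1 - 3*16 - 20 = -66
p_6 = 2*(-66) - 3*1 - 24 = -159
p_7 = 2*(-159) - 3*(-66) - 28 = -148
p_8 = 2*(-148) - 3*(-159) - 32 = 149
p_9 = 2*149 - 3*(-148) - 36 = 706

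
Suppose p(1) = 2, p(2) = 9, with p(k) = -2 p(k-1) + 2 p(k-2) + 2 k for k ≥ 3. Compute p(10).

p(3) = -2*9 + 2*2 + 6 = -8
p(4) = -2*(-8) + 2*9 + 8 = 42
p(5) = -2*42 + 2*(-8) + 10 = -90
p(6) = -2*(-90) + 2*42 + 12 = 276
p(7) = -2*276 + 2*(-90) + 14 = -718
p(8) = -2*(-718) + 2*276 + 16 = 2004
p(9) = -2*2004 + 2*(-718) + 18 = -5426
p(10) = -2*(-5426) + 2*2004 + 20 = 14880

14880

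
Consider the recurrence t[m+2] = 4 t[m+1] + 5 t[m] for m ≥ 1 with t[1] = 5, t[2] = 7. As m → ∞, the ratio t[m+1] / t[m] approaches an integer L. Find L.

5

The characteristic equation is r^2 - 4r - 5 = 0, which factors as (r - 5)(r + 1) = 0.
So the roots are 5 and -1. Since |5| > |-1| and the coefficient of 5^m is non-zero, the ratio tends to 5.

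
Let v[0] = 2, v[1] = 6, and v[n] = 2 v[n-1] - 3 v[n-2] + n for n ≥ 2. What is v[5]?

-34

v[2] = 2*6 - 3*2 + 2 = 8
v[3] = 2*8 - 3*6 + 3 = 1
v[4] = 2*1 - 3*8 + 4 = -18
v[5] = 2*(-18) - 3*1 + 5 = -34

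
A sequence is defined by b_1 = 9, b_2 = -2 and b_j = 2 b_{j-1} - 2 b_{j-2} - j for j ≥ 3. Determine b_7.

b_3 = 2·(-2) - 2·9 - 3 = -25
b_4 = 2·(-25) - 2·(-2) - 4 = -50
b_5 = 2·(-50) - 2·(-25) - 5 = -55
b_6 = 2·(-55) - 2·(-50) - 6 = -16
b_7 = 2·(-16) - 2·(-55) - 7 = 71

71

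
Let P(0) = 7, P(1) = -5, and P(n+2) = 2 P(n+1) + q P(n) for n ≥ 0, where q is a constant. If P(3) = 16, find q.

P(2) = -10 + 7q
P(3) = -20 + 9q
So -20 + 9q = 16, giving q = 4.

4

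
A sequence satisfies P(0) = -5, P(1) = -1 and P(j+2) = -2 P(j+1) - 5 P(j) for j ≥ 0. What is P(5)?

319

P(2) = -2(-1) - 5(-5) = 27
P(3) = -2(27) - 5(-1) = -49
P(4) = -2(-49) - 5(27) = -37
P(5) = -2(-37) - 5(-49) = 319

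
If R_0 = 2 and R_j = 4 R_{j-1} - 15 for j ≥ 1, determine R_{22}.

The fixed point is -15/(1 - 4) = 5, so R_j - 5 = 4(R_{j-1} - 5).
Hence R_j = -3·4^j + 5.
R_{22} = -3·4^{22} + 5 = -3·17592186044416 + 5 = -52776558133243.

-52776558133243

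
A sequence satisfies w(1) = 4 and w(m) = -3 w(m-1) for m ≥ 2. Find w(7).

2916

w(2) = -3(4) = -12
w(3) = -3(-12) = 36
w(4) = -3(36) = -108
w(5) = -3(-108) = 324
w(6) = -3(324) = -972
w(7) = -3(-972) = 2916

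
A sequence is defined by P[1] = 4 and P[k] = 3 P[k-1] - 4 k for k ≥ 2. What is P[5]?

P[2] = 3·4 - 8 = 4
P[3] = 3·4 - 12 = 0
P[4] = 3·0 - 16 = -16
P[5] = 3·(-16) - 20 = -68

-68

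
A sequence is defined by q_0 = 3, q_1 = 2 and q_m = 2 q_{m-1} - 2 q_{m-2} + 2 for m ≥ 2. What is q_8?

q_2 = 2*2 - 2*3 + 2 = 0
q_3 = 2*0 - 2*2 + 2 = -2
q_4 = 2*(-2) - 2*0 + 2 = -2
q_5 = 2*(-2) - 2*(-2) + 2 = 2
q_6 = 2*2 - 2*(-2) + 2 = 10
q_7 = 2*10 - 2*2 + 2 = 18
q_8 = 2*18 - 2*10 + 2 = 18

18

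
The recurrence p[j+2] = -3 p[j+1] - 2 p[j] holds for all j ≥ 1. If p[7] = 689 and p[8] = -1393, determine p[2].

-7

Rearranging, p[j-2] = (p[j] + 3 p[j-1]) / -2.
p[6] = (-1393 + 3(689)) / -2 = 674/-2 = -337
p[5] = (689 + 3(-337)) / -2 = -322/-2 = 161
p[4] = (-337 + 3(161)) / -2 = 146/-2 = -73
p[3] = (161 + 3(-73)) / -2 = -58/-2 = 29
p[2] = (-73 + 3(29)) / -2 = 14/-2 = -7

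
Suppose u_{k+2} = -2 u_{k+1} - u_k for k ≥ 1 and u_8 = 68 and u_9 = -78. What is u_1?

Rearranging, u_{k-2} = -(u_k + 2 u_{k-1}).
u_7 = -(-78 + 2*68) = -58
u_6 = -(68 + 2*(-58)) = 48
u_5 = -(-58 + 2*48) = -38
u_4 = -(48 + 2*(-38)) = 28
u_3 = -(-38 + 2*28) = -18
u_2 = -(28 + 2*(-18)) = 8
u_1 = -(-18 + 2*8) = 2

2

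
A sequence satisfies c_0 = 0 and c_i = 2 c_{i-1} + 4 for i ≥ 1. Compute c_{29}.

2147483644

The fixed point is 4/(1 - 2) = -4, so c_i + 4 = 2(c_{i-1} + 4).
Hence c_i = 4·2^i - 4.
c_{29} = 4·2^{29} - 4 = 4·536870912 - 4 = 2147483644.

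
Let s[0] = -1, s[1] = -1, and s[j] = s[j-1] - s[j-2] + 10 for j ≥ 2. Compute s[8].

10

s[2] = (-1) - (-1) + 10 = 10
s[3] = 10 - (-1) + 10 = 21
s[4] = 21 - 10 + 10 = 21
s[5] = 21 - 21 + 10 = 10
s[6] = 10 - 21 + 10 = -1
s[7] = (-1) - 10 + 10 = -1
s[8] = (-1) - (-1) + 10 = 10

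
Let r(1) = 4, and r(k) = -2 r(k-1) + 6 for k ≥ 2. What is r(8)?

-254

r(2) = -2(4) + 6 = -2
r(3) = -2(-2) + 6 = 10
r(4) = -2(10) + 6 = -14
r(5) = -2(-14) + 6 = 34
r(6) = -2(34) + 6 = -62
r(7) = -2(-62) + 6 = 130
r(8) = -2(130) + 6 = -254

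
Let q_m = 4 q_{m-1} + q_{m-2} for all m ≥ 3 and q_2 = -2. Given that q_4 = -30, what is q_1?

Let q_1 = v.
q_3 = -8 + v
q_4 = -34 + 4v
So -34 + 4v = -30, giving v = 1.

1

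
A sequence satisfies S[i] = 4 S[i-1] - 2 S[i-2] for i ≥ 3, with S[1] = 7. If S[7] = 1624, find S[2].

7

Let S[2] = w.
S[3] = -14 + 4w
S[4] = -56 + 14w
S[5] = -196 + 48w
S[6] = -672 + 164w
S[7] = -2296 + 560w
So -2296 + 560w = 1624, giving w = 7.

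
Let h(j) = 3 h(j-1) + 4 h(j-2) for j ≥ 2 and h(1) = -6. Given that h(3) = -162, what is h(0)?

-7

Let h(0) = w.
h(2) = -18 + 4w
h(3) = -78 + 12w
So -78 + 12w = -162, giving w = -7.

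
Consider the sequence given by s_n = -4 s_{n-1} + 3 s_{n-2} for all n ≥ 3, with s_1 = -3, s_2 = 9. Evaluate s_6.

s_3 = -4*9 + 3*(-3) = -45
s_4 = -4*(-45) + 3*9 = 207
s_5 = -4*207 + 3*(-45) = -963
s_6 = -4*(-963) + 3*207 = 4473

4473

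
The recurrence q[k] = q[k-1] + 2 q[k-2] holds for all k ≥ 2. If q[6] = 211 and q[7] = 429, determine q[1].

Rearranging, q[k-2] = (q[k] - q[k-1]) / 2.
q[5] = (429 - 211) / 2 = 218/2 = 109
q[4] = (211 - 109) / 2 = 102/2 = 51
q[3] = (109 - 51) / 2 = 58/2 = 29
q[2] = (51 - 29) / 2 = 22/2 = 11
q[1] = (29 - 11) / 2 = 18/2 = 9

9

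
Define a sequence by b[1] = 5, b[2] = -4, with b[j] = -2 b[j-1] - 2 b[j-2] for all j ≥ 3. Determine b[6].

b[3] = -2*(-4) - 2*5 = -2
b[4] = -2*(-2) - 2*(-4) = 12
b[5] = -2*12 - 2*(-2) = -20
b[6] = -2*(-20) - 2*12 = 16

16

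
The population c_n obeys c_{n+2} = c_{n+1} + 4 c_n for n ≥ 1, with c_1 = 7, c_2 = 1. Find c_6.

c_3 = 1 + 4*7 = 29
c_4 = 29 + 4*1 = 33
c_5 = 33 + 4*29 = 149
c_6 = 149 + 4*33 = 281

281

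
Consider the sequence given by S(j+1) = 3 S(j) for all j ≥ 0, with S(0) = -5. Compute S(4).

S(1) = 3·(-5) = -15
S(2) = 3·(-15) = -45
S(3) = 3·(-45) = -135
S(4) = 3·(-135) = -405

-405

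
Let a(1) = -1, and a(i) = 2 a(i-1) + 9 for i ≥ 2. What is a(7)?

503

a(2) = 2(-1) + 9 = 7
a(3) = 2(7) + 9 = 23
a(4) = 2(23) + 9 = 55
a(5) = 2(55) + 9 = 119
a(6) = 2(119) + 9 = 247
a(7) = 2(247) + 9 = 503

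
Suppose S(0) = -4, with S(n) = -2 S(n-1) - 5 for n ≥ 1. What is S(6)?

S(1) = -2·(-4) - 5 = 3
S(2) = -2·3 - 5 = -11
S(3) = -2·(-11) - 5 = 17
S(4) = -2·17 - 5 = -39
S(5) = -2·(-39) - 5 = 73
S(6) = -2·73 - 5 = -151

-151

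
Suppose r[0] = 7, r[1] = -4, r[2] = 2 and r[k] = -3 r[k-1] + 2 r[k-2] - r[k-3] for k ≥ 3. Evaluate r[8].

12286

r[3] = -3·2 + 2·(-4) - 7 = -21
r[4] = -3·(-21) + 2·2 - (-4) = 71
r[5] = -3·71 + 2·(-21) - 2 = -257
r[6] = -3·(-257) + 2·71 - (-21) = 934
r[7] = -3·934 + 2·(-257) - 71 = -3387
r[8] = -3·(-3387) + 2·934 - (-257) = 12286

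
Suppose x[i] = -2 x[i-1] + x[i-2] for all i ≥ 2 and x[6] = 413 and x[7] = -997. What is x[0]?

7

Rearranging, x[i-2] = x[i] + 2 x[i-1].
x[5] = -997 + 2·413 = -171
x[4] = 413 + 2·(-171) = 71
x[3] = -171 + 2·71 = -29
x[2] = 71 + 2·(-29) = 13
x[1] = -29 + 2·13 = -3
x[0] = 13 + 2·(-3) = 7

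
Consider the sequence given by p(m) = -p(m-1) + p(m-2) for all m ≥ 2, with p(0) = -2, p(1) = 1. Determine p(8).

-47

p(2) = -1 + (-2) = -3
p(3) = -(-3) + 1 = 4
p(4) = -4 + (-3) = -7
p(5) = -(-7) + 4 = 11
p(6) = -11 + (-7) = -18
p(7) = -(-18) + 11 = 29
p(8) = -29 + (-18) = -47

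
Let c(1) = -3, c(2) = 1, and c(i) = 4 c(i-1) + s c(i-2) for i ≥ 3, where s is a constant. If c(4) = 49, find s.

c(3) = 4 - 3s
c(4) = 16 - 11s
So 16 - 11s = 49, giving s = -3.

-3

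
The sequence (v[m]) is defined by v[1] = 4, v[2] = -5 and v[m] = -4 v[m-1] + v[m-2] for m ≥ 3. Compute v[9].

v[3] = -4*(-5) + 4 = 24
v[4] = -4*24 + (-5) = -101
v[5] = -4*(-101) + 24 = 428
v[6] = -4*428 + (-101) = -1813
v[7] = -4*(-1813) + 428 = 7680
v[8] = -4*7680 + (-1813) = -32533
v[9] = -4*(-32533) + 7680 = 137812

137812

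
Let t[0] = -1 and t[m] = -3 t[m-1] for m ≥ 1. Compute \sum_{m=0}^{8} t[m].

t[1] = -3·(-1) = 3
t[2] = -3·3 = -9
t[3] = -3·(-9) = 27
t[4] = -3·27 = -81
t[5] = -3·(-81) = 243
t[6] = -3·243 = -729
t[7] = -3·(-729) = 2187
t[8] = -3·2187 = -6561
Sum = (-1) + 3 + (-9) + 27 + (-81) + 243 + (-729) + 2187 + (-6561) = -4921

-4921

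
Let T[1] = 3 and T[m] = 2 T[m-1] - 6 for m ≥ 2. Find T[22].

-6291450

The fixed point is -6/(1 - 2) = 6, so T[m] - 6 = 2(T[m-1] - 6).
Hence T[m] = -3·2^{m-1} + 6.
T[22] = -3·2^{21} + 6 = -3·2097152 + 6 = -6291450.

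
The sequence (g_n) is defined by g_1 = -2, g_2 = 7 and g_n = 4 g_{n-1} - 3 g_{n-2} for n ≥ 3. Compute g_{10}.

g_3 = 4*7 - 3*(-2) = 34
g_4 = 4*34 - 3*7 = 115
g_5 = 4*115 - 3*34 = 358
g_6 = 4*358 - 3*115 = 1087
g_7 = 4*1087 - 3*358 = 3274
g_8 = 4*3274 - 3*1087 = 9835
g_9 = 4*9835 - 3*3274 = 29518
g_{10} = 4*29518 - 3*9835 = 88567

88567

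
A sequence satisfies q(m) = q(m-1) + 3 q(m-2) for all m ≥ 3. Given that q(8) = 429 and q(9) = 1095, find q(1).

Rearranging, q(m-2) = (q(m) - q(m-1)) / 3.
q(7) = (1095 - 429) / 3 = 666/3 = 222
q(6) = (429 - 222) / 3 = 207/3 = 69
q(5) = (222 - 69) / 3 = 153/3 = 51
q(4) = (69 - 51) / 3 = 18/3 = 6
q(3) = (51 - 6) / 3 = 45/3 = 15
q(2) = (6 - 15) / 3 = -9/3 = -3
q(1) = (15 - (-3)) / 3 = 18/3 = 6

6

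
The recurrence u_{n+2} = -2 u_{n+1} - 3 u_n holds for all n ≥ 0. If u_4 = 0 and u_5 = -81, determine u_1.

Rearranging, u_{n-2} = (u_n + 2 u_{n-1}) / -3.
u_3 = (-81 + 2·0) / -3 = -81/-3 = 27
u_2 = (0 + 2·27) / -3 = 54/-3 = -18
u_1 = (27 + 2·(-18)) / -3 = -9/-3 = 3

3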